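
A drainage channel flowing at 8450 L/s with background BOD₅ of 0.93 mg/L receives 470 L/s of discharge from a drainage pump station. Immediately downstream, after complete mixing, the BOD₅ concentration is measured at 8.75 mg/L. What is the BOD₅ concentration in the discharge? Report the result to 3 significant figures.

149 mg/L

Mass balance: 8450·0.9300 + 470.0·Cₑ = 8920·8.750
→ Cₑ = (8920·8.750 − 8450·0.9300) / 470.0 = 149.3 mg/L.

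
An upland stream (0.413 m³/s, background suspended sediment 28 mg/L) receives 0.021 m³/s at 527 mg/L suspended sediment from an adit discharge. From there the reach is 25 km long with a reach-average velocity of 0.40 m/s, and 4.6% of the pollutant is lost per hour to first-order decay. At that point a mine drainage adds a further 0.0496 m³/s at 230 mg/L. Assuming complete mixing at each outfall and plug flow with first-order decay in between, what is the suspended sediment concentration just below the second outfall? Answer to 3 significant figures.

44.3 mg/L

Mass balance: C = (0.4130·28.00 + 0.02100·527.0) / 0.4340 = 22.63/0.4340 = 52.15 mg/L; combined flow 0.4340 m³/s.
Travel time t = 25·1000 / 0.40 = 62500 s = 17.36 h.
4.6%/h lost → k = −ln(1 − 0.046) = 0.04709 h⁻¹.
Decay over the reach: 52.15·exp(−kt) = 52.15·0.4415 = 23.02 mg/L.
Second outfall: C = (0.4340·23.02 + 0.04960·230.0)/0.4836 = 44.25 mg/L.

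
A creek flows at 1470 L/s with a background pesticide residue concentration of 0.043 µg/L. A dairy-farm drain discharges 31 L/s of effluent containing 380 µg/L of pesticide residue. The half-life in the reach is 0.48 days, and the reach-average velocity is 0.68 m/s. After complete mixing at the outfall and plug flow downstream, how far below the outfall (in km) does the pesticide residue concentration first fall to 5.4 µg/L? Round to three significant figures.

15.4 km

Mixed concentration C = ΣQC/ΣQ = (1470·0.04300 + 31.00·380.0) / 1501 = 11840/1501 = 7.890 µg/L.
Half-life 0.48 d → k = ln 2 / 0.48 = 1.444 d⁻¹.
Set 7.890·exp(−k·t) = 5.4 → t = ln(7.890/5.4)/k = 22690 s = 6.303 h.
Distance = v·t = 0.68·22690 = 15430 m = 15.43 km.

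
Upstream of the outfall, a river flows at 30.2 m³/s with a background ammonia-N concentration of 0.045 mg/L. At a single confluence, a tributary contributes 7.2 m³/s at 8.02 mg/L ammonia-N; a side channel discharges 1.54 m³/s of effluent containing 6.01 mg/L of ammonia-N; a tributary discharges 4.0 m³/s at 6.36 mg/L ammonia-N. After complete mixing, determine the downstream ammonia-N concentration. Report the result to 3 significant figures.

2.18 mg/L

Mixed concentration C = ΣQC/ΣQ = (30.20·0.04500 + 7.200·8.020 + 1.540·6.010 + 4.000·6.360) / 42.94 = 93.80/42.94 = 2.184 mg/L.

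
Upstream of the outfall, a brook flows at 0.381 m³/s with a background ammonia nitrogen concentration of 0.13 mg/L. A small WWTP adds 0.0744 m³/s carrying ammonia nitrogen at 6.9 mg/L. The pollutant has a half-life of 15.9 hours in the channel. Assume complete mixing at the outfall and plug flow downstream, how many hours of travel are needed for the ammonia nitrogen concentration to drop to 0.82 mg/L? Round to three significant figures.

9.41 h

Flow-weighted average: C = (0.3810·0.1300 + 0.07440·6.900) / 0.4554 = 0.5629/0.4554 = 1.236 mg/L.
Half-life 15.9 h → k = ln 2 / 15.9 = 0.04359 h⁻¹ = 1.046 d⁻¹.
1.236·exp(−k·t) = 0.82 → t = ln(1.236/0.82)/k = 33890 s = 9.413 h.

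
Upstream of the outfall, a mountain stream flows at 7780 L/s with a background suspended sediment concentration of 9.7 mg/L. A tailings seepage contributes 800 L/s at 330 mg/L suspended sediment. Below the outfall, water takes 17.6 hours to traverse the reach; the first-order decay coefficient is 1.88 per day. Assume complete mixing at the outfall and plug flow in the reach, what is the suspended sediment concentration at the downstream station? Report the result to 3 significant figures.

9.97 mg/L

Mixed concentration C = ΣQC/ΣQ = (7780·9.700 + 800.0·330.0) / 8580 = 339500/8580 = 39.56 mg/L.
Decay over the reach: 39.56·exp(−kt) = 39.56·0.2519 = 9.967 mg/L.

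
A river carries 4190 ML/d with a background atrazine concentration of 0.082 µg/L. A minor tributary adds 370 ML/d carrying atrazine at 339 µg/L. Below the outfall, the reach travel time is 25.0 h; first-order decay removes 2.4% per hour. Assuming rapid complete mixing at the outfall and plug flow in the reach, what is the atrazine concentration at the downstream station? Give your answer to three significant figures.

15.0 µg/L

After mixing, C = (4190·0.08200 + 370.0·339.0) / 4560 = 125800/4560 = 27.58 µg/L.
2.4%/h lost → k = −ln(1 − 0.024) = 0.02429 h⁻¹.
After decay, C = 27.58 × e^(−kt) = 27.58 × 0.5448 = 15.03 µg/L.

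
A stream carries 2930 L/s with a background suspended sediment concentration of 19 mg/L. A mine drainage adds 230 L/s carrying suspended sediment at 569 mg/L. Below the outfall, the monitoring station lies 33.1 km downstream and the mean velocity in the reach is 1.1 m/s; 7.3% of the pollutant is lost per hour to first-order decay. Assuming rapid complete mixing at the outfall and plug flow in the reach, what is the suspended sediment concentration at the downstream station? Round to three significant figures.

31.3 mg/L

Flow-weighted average: C = (2930·19.00 + 230.0·569.0) / 3160 = 186500/3160 = 59.03 mg/L.
Travel time t = 33.1·1000 / 1.1 = 30090 s = 8.359 h.
7.3%/h lost → k = −ln(1 − 0.073) = 0.07580 h⁻¹.
First-order decay: C = 59.03·exp(−k·t) = 59.03·0.5307 = 31.33 mg/L.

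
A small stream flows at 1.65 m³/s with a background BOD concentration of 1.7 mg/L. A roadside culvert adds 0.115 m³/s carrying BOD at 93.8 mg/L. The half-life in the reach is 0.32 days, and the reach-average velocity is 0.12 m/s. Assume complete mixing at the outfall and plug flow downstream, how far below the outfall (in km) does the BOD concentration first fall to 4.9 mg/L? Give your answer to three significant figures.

Mass balance: C = (1.650·1.700 + 0.1150·93.80) / 1.765 = 13.59/1.765 = 7.701 mg/L.
Half-life 0.32 d → k = ln 2 / 0.32 = 2.166 d⁻¹.
Set 7.701·exp(−k·t) = 4.9 → t = ln(7.701/4.9)/k = 18030 s = 5.009 h.
Distance = v·t = 0.12·18030 = 2164 m = 2.164 km.

2.16 km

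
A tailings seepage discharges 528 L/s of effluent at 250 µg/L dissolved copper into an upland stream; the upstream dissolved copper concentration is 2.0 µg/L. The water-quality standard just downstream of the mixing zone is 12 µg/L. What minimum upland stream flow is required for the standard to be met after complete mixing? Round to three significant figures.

Set C_mix = 12: (Q·2.000 + 528.0·250.0) / (Q + 528.0) = 12
→ Q = 528.0·(250.0 − 12)/(12 − 2.000) = 12570 L/s.

12600 L/s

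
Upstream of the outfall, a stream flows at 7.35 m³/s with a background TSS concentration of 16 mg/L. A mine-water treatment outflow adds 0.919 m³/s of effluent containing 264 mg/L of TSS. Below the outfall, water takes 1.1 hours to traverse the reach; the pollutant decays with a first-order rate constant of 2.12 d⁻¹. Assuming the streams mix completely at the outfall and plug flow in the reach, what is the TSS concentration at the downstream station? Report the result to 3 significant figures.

Conservation of mass: C = (7.350·16.00 + 0.9190·264.0) / 8.269 = 360.2/8.269 = 43.56 mg/L.
Decay over the reach: 43.56·exp(−kt) = 43.56·0.9074 = 39.53 mg/L.

39.5 mg/L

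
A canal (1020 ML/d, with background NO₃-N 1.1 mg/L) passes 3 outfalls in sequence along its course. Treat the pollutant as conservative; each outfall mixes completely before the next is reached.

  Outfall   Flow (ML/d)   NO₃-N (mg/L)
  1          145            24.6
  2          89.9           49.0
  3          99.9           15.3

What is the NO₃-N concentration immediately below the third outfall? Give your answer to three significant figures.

7.84 mg/L

Below outfall 1: Q → 1165 ML/d, C = (1020·1.100 + 145.0·24.60)/1165 = 4.025 mg/L.
Below outfall 2: Q → 1255 ML/d, C = (1165·4.025 + 89.90·49.00)/1255 = 7.247 mg/L.
Below outfall 3: Q → 1355 ML/d, C = (1255·7.247 + 99.90·15.30)/1355 = 7.841 mg/L.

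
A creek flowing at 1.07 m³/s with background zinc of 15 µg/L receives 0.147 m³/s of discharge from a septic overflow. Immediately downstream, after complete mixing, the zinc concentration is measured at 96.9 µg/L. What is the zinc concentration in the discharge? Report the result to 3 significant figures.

693 µg/L

Mass balance: 1.070·15.00 + 0.1470·Cₑ = 1.217·96.90
→ Cₑ = (1.217·96.90 − 1.070·15.00) / 0.1470 = 693.0 µg/L.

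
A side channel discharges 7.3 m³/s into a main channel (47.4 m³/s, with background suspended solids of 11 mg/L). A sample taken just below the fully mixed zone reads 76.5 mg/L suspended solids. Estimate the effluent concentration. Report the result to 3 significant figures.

Mass balance: 47.40·11.00 + 7.300·Cₑ = 54.70·76.50
→ Cₑ = (54.70·76.50 − 47.40·11.00) / 7.300 = 501.8 mg/L.

502 mg/L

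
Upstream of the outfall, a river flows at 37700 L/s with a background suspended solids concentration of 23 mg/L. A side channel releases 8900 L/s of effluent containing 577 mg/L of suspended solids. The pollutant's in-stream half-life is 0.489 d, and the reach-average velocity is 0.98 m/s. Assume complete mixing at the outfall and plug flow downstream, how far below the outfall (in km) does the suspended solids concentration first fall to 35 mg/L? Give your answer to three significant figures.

After mixing, C = (37700·23.00 + 8900·577.0) / 46600 = 6002000/46600 = 128.8 mg/L.
Half-life 0.489 d → k = ln 2 / 0.489 = 1.417 d⁻¹.
Set 128.8·exp(−k·t) = 35 → t = ln(128.8/35)/k = 79420 s = 22.06 h.
Distance = v·t = 0.98·79420 = 77830 m = 77.83 km.

77.8 km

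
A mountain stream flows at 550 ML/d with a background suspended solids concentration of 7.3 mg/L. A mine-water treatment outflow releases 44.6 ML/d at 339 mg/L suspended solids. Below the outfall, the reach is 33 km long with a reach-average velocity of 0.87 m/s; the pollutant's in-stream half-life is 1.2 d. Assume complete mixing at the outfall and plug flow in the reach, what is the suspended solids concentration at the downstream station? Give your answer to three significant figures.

Flow-weighted average: C = (550.0·7.300 + 44.60·339.0) / 594.6 = 19130/594.6 = 32.18 mg/L.
Travel time t = 33·1000 / 0.87 = 37930 s = 10.54 h.
Half-life 1.2 d → k = ln 2 / 1.2 = 0.5776 d⁻¹.
First-order decay: C = 32.18·exp(−k·t) = 32.18·0.7760 = 24.97 mg/L.

25.0 mg/L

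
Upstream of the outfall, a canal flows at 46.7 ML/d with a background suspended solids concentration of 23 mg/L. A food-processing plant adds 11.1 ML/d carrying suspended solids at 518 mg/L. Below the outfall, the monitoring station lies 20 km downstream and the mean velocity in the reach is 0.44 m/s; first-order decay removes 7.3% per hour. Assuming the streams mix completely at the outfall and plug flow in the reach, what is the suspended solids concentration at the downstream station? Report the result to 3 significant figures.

45.3 mg/L

Conservation of mass: C = (46.70·23.00 + 11.10·518.0) / 57.80 = 6824/57.80 = 118.1 mg/L.
Travel time t = 20·1000 / 0.44 = 45450 s = 12.63 h.
7.3%/h lost → k = −ln(1 − 0.073) = 0.07580 h⁻¹.
Applying C = C₀e^(−kt): 118.1 × 0.3840 = 45.34 mg/L.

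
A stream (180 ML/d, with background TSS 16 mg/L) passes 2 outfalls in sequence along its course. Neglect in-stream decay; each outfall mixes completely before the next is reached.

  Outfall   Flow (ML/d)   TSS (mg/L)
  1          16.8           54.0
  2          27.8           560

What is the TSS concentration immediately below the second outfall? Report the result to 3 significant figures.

Below outfall 1: Q → 196.8 ML/d, C = (180.0·16.00 + 16.80·54.00)/196.8 = 19.24 mg/L.
Below outfall 2: Q → 224.6 ML/d, C = (196.8·19.24 + 27.80·560.0)/224.6 = 86.18 mg/L.

86.2 mg/L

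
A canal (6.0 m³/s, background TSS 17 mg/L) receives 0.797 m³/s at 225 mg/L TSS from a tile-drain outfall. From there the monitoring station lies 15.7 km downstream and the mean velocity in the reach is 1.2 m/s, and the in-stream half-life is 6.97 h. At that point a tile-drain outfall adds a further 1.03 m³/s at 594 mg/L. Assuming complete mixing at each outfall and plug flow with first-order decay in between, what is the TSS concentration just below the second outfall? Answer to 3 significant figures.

Conservation of mass: C = (6.000·17.00 + 0.7970·225.0) / 6.797 = 281.3/6.797 = 41.39 mg/L; combined flow 6.797 m³/s.
Travel time t = 15.7·1000 / 1.2 = 13080 s = 3.634 h.
Half-life 6.97 h → k = ln 2 / 6.97 = 0.09945 h⁻¹ = 2.387 d⁻¹.
Decay over the reach: 41.39·exp(−kt) = 41.39·0.6967 = 28.84 mg/L.
Second outfall: C = (6.797·28.84 + 1.030·594.0)/7.827 = 103.2 mg/L.

103 mg/L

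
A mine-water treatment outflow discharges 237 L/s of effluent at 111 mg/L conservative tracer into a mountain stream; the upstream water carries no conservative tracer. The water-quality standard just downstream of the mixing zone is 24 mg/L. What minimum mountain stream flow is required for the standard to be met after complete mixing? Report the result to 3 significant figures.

859 L/s

Set C_mix = 24: (Q·0 + 237.0·111.0) / (Q + 237.0) = 24
→ Q = 237.0·(111.0 − 24)/(24 − 0) = 859.1 L/s.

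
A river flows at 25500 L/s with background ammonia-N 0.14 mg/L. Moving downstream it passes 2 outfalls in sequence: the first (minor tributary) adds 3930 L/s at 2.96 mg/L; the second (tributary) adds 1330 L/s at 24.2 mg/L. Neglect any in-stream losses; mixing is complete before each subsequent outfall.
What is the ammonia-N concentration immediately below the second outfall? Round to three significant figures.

1.54 mg/L

Outfall 1: combined Q = 29430 L/s; C = (25500·0.1400 + 3930·2.960)/29430 = 0.5166 mg/L.
Outfall 2: combined Q = 30760 L/s; C = (29430·0.5166 + 1330·24.20)/30760 = 1.541 mg/L.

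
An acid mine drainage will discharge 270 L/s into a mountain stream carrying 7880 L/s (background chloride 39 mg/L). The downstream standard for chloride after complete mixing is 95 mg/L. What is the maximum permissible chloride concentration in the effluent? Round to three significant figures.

At the limit, (Qr·Cr + Qe·Cₑ)/(Qr + Qe) = 95:
Cₑ = (8150·95 − 7880·39.00) / 270.0 = 1729 mg/L.

1730 mg/L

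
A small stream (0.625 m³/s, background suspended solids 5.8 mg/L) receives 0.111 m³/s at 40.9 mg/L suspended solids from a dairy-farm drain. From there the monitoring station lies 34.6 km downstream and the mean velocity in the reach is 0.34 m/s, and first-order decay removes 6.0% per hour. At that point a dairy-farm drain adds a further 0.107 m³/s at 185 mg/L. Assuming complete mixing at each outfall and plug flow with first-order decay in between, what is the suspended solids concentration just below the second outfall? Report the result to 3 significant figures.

25.2 mg/L

Flow-weighted average: C = (0.6250·5.800 + 0.1110·40.90) / 0.7360 = 8.165/0.7360 = 11.09 mg/L; combined flow 0.7360 m³/s.
Travel time t = 34.6·1000 / 0.34 = 101800 s = 28.27 h.
6.0%/h lost → k = −ln(1 − 0.06) = 0.06188 h⁻¹.
After decay, C = 11.09 × e^(−kt) = 11.09 × 0.1739 = 1.930 mg/L.
At the second outfall, C = (0.7360·1.930 + 0.1070·185.0) / (0.7360 + 0.1070) = 25.17 mg/L.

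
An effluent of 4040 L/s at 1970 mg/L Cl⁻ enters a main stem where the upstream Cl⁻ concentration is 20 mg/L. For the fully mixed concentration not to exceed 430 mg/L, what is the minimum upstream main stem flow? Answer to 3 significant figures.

Set C_mix = 430: (Q·20.00 + 4040·1970) / (Q + 4040) = 430
→ Q = 4040·(1970 − 430)/(430 − 20.00) = 15170 L/s.

15200 L/s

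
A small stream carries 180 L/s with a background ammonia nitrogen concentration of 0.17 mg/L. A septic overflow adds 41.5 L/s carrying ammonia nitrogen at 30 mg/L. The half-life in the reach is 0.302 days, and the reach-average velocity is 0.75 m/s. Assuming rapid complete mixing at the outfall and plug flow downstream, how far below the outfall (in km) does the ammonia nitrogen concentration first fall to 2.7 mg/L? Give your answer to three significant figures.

Mixed concentration C = ΣQC/ΣQ = (180.0·0.1700 + 41.50·30.00) / 221.5 = 1276/221.5 = 5.759 mg/L.
Half-life 0.302 d → k = ln 2 / 0.302 = 2.295 d⁻¹.
Set 5.759·exp(−k·t) = 2.7 → t = ln(5.759/2.7)/k = 28520 s = 7.921 h.
Distance = v·t = 0.75·28520 = 21390 m = 21.39 km.

21.4 km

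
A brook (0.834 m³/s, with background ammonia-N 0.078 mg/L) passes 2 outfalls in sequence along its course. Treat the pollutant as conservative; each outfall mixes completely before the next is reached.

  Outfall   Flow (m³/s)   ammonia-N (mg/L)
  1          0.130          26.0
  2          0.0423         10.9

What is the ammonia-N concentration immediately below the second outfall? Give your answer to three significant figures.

3.88 mg/L

After outfall 1: Q = 0.8340 + 0.1300 = 0.9640 m³/s; C = (0.8340·0.07800 + 0.1300·26.00)/0.9640 = 3.574 mg/L.
After outfall 2: Q = 0.9640 + 0.04230 = 1.006 m³/s; C = (0.9640·3.574 + 0.04230·10.90)/1.006 = 3.882 mg/L.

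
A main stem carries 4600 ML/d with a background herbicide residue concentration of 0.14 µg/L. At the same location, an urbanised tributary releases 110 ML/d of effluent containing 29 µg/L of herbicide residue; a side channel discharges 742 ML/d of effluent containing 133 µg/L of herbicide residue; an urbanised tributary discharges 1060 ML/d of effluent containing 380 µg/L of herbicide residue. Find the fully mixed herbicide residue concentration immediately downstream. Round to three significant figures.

Conservation of mass: C = (4600·0.1400 + 110.0·29.00 + 742.0·133.0 + 1060·380.0) / 6512 = 505300/6512 = 77.60 µg/L.

77.6 µg/L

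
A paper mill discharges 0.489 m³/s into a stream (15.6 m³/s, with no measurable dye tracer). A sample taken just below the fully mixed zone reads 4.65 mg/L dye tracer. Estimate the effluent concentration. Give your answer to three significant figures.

Mass balance: 15.60·0 + 0.4890·Cₑ = 16.09·4.650
→ Cₑ = (16.09·4.650 − 15.60·0) / 0.4890 = 153.0 mg/L.

153 mg/L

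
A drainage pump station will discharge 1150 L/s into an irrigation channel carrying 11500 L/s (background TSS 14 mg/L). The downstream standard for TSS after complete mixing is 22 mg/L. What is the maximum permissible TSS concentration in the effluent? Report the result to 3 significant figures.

At the limit, (Qr·Cr + Qe·Cₑ)/(Qr + Qe) = 22:
Cₑ = (12650·22 − 11500·14.00) / 1150 = 102.0 mg/L.

102 mg/L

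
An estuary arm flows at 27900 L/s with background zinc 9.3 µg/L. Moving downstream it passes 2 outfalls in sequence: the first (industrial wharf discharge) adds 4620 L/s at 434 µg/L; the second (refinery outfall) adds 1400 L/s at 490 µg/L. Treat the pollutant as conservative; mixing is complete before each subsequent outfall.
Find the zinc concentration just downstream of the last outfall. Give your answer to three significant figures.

Below outfall 1: Q → 32520 L/s, C = (27900·9.300 + 4620·434.0)/32520 = 69.64 µg/L.
Below outfall 2: Q → 33920 L/s, C = (32520·69.64 + 1400·490.0)/33920 = 86.99 µg/L.

87.0 µg/L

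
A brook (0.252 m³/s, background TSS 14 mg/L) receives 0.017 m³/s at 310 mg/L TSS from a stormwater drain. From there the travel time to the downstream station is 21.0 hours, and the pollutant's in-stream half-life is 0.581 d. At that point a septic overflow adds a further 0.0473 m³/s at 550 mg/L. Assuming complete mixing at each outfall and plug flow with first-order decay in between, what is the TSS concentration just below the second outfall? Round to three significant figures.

92.0 mg/L

Flow-weighted average: C = (0.2520·14.00 + 0.01700·310.0) / 0.2690 = 8.798/0.2690 = 32.71 mg/L; combined flow 0.2690 m³/s.
Half-life 0.581 d → k = ln 2 / 0.581 = 1.193 d⁻¹.
First-order decay: C = 32.71·exp(−k·t) = 32.71·0.3521 = 11.52 mg/L.
Second outfall: C = (0.2690·11.52 + 0.04730·550.0)/0.3163 = 92.04 mg/L.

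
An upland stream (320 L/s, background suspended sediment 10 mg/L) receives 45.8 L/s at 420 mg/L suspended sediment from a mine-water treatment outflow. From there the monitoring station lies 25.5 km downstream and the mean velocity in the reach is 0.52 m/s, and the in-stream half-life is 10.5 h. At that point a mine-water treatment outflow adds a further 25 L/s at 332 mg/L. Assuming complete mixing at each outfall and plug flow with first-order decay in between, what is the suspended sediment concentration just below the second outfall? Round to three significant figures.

Conservation of mass: C = (320.0·10.00 + 45.80·420.0) / 365.8 = 22440/365.8 = 61.33 mg/L; combined flow 365.8 L/s.
Travel time t = 25.5·1000 / 0.52 = 49040 s = 13.62 h.
Half-life 10.5 h → k = ln 2 / 10.5 = 0.06601 h⁻¹ = 1.584 d⁻¹.
After decay, C = 61.33 × e^(−kt) = 61.33 × 0.4069 = 24.96 mg/L.
Second outfall: C = (365.8·24.96 + 25.00·332.0)/390.8 = 44.60 mg/L.

44.6 mg/L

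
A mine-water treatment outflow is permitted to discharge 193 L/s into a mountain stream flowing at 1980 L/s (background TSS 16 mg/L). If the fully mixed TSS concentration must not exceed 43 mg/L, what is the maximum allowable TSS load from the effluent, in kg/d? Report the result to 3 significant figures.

Mass balance at the limit: 1980·16.00 + 193.0·Cₑ = 2173·43 → Cₑ = 320.0 mg/L.
193.0 L/s = 0.1930 m³/s. Load = 0.1930 m³/s × 320.0 g/m³ × 86 400 s/d = 5336 kg/d.

5340 kg/d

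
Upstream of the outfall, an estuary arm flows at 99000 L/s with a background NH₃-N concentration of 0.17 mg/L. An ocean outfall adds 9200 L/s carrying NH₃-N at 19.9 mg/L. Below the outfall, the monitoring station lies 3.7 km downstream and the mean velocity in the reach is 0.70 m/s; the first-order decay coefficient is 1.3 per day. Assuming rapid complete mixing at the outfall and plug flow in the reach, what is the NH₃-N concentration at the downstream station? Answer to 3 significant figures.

1.71 mg/L

Mixed concentration C = ΣQC/ΣQ = (99000·0.1700 + 9200·19.90) / 108200 = 199900/108200 = 1.848 mg/L.
Travel time t = 3.7·1000 / 0.70 = 5286 s = 1.468 h.
First-order decay: C = 1.848·exp(−k·t) = 1.848·0.9235 = 1.706 mg/L.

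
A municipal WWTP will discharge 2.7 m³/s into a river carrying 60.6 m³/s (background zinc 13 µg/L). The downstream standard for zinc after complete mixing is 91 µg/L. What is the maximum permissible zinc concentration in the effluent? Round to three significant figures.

1840 µg/L

At the limit, (Qr·Cr + Qe·Cₑ)/(Qr + Qe) = 91:
Cₑ = (63.30·91 − 60.60·13.00) / 2.700 = 1842 µg/L.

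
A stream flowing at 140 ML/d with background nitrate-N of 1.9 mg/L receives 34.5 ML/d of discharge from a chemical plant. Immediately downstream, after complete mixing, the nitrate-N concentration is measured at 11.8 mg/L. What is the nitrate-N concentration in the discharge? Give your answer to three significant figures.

Mass balance: 140.0·1.900 + 34.50·Cₑ = 174.5·11.80
→ Cₑ = (174.5·11.80 − 140.0·1.900) / 34.50 = 51.97 mg/L.

52.0 mg/L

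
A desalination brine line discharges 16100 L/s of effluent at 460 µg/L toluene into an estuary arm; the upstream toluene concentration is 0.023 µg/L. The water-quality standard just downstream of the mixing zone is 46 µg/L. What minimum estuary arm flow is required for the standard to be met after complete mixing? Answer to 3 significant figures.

145000 L/s

Set C_mix = 46: (Q·0.02300 + 16100·460.0) / (Q + 16100) = 46
→ Q = 16100·(460.0 − 46)/(46 − 0.02300) = 145000 L/s.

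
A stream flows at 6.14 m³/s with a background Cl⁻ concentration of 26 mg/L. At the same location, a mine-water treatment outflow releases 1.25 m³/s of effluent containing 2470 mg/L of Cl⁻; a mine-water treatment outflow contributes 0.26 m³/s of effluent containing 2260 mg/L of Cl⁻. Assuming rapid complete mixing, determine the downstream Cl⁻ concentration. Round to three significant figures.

501 mg/L

Mass balance: C = (6.140·26.00 + 1.250·2470 + 0.2600·2260) / 7.650 = 3835/7.650 = 501.3 mg/L.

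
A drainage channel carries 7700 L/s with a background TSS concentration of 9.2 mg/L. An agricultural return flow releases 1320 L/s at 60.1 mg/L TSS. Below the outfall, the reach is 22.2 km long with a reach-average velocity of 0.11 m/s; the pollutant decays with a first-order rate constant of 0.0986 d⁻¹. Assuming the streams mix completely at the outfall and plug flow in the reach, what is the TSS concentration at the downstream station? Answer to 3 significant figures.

Mass balance: C = (7700·9.200 + 1320·60.10) / 9020 = 150200/9020 = 16.65 mg/L.
Travel time t = 22.2·1000 / 0.11 = 201800 s = 56.06 h.
After decay, C = 16.65 × e^(−kt) = 16.65 × 0.7943 = 13.22 mg/L.

13.2 mg/L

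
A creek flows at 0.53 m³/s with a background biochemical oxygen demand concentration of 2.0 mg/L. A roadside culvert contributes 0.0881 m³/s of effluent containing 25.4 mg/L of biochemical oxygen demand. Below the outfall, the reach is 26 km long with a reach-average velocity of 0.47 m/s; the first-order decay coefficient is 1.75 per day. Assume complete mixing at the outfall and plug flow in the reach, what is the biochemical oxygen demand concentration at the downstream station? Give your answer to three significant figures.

After mixing, C = (0.5300·2.000 + 0.08810·25.40) / 0.6181 = 3.298/0.6181 = 5.335 mg/L.
Travel time t = 26·1000 / 0.47 = 55320 s = 15.37 h.
Decay over the reach: 5.335·exp(−kt) = 5.335·0.3261 = 1.740 mg/L.

1.74 mg/L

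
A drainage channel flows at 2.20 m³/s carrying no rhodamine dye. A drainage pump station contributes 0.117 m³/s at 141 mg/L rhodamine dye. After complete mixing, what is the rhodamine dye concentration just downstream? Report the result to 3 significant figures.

Flow-weighted average: C = (2.200·0 + 0.1170·141.0) / 2.317 = 16.50/2.317 = 7.120 mg/L.

7.12 mg/L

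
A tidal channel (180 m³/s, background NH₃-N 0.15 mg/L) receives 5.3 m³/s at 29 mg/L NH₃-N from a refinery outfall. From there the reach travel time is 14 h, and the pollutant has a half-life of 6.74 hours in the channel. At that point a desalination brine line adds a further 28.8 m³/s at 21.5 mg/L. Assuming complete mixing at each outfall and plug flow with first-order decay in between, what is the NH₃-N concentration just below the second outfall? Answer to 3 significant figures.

Flow-weighted average: C = (180.0·0.1500 + 5.300·29.00) / 185.3 = 180.7/185.3 = 0.9752 mg/L; combined flow 185.3 m³/s.
Half-life 6.74 h → k = ln 2 / 6.74 = 0.1028 h⁻¹ = 2.468 d⁻¹.
Applying C = C₀e^(−kt): 0.9752 × 0.2370 = 0.2311 mg/L.
At the second outfall, C = (185.3·0.2311 + 28.80·21.50) / (185.3 + 28.80) = 3.092 mg/L.

3.09 mg/L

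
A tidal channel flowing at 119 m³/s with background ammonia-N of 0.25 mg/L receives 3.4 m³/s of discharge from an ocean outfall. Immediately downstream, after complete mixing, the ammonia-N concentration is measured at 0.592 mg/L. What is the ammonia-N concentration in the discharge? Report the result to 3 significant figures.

12.6 mg/L

Mass balance: 119.0·0.2500 + 3.400·Cₑ = 122.4·0.5920
→ Cₑ = (122.4·0.5920 − 119.0·0.2500) / 3.400 = 12.56 mg/L.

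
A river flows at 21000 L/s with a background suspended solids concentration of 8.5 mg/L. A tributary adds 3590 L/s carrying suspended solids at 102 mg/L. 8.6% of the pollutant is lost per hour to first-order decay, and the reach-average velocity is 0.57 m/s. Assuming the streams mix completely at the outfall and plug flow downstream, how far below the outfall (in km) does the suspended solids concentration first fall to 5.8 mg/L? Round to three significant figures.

30.6 km

Mass balance: C = (21000·8.500 + 3590·102.0) / 24590 = 544700/24590 = 22.15 mg/L.
8.6%/h lost → k = −ln(1 − 0.086) = 0.08992 h⁻¹.
Set 22.15·exp(−k·t) = 5.8 → t = ln(22.15/5.8)/k = 53640 s = 14.90 h.
Distance = v·t = 0.57·53640 = 30580 m = 30.58 km.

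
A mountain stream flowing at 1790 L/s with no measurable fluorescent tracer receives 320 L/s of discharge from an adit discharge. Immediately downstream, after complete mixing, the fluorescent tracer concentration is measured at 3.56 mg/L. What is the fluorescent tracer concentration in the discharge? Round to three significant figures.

23.5 mg/L

Mass balance: 1790·0 + 320.0·Cₑ = 2110·3.560
→ Cₑ = (2110·3.560 − 1790·0) / 320.0 = 23.47 mg/L.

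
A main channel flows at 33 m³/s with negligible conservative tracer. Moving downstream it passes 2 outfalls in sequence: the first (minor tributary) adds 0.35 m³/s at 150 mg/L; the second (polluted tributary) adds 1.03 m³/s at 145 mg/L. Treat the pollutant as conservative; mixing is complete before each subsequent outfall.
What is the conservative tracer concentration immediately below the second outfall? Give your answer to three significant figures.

Outfall 1: combined Q = 33.35 m³/s; C = (33.00·0 + 0.3500·150.0)/33.35 = 1.574 mg/L.
Outfall 2: combined Q = 34.38 m³/s; C = (33.35·1.574 + 1.030·145.0)/34.38 = 5.871 mg/L.

5.87 mg/L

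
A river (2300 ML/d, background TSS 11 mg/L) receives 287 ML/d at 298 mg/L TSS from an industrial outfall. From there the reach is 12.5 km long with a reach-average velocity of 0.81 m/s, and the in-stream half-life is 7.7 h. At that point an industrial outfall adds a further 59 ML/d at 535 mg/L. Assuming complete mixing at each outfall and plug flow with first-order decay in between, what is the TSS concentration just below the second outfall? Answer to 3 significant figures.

40.4 mg/L

Conservation of mass: C = (2300·11.00 + 287.0·298.0) / 2587 = 110800/2587 = 42.84 mg/L; combined flow 2587 ML/d.
Travel time t = 12.5·1000 / 0.81 = 15430 s = 4.287 h.
Half-life 7.7 h → k = ln 2 / 7.7 = 0.09002 h⁻¹ = 2.160 d⁻¹.
After decay, C = 42.84 × e^(−kt) = 42.84 × 0.6798 = 29.12 mg/L.
Second outfall: C = (2587·29.12 + 59.00·535.0)/2646 = 40.40 mg/L.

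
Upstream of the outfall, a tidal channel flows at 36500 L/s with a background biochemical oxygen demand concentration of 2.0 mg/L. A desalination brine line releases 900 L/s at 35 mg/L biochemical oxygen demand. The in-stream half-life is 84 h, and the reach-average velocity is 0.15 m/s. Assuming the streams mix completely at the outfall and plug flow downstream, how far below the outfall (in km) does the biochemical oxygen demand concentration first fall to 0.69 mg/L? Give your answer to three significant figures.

91.5 km

Flow-weighted average: C = (36500·2.000 + 900.0·35.00) / 37400 = 104500/37400 = 2.794 mg/L.
Half-life 84 h → k = ln 2 / 84 = 0.008252 h⁻¹ = 0.1980 d⁻¹.
Set 2.794·exp(−k·t) = 0.69 → t = ln(2.794/0.69)/k = 610200 s = 169.5 h.
Distance = v·t = 0.15·610200 = 91520 m = 91.52 km.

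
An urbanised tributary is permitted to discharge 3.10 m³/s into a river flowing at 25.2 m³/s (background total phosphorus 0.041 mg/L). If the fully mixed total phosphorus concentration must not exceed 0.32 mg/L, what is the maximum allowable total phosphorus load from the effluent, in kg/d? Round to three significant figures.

693 kg/d

Mass balance at the limit: 25.20·0.04100 + 3.100·Cₑ = 28.30·0.32 → Cₑ = 2.588 mg/L.
Load = 3.100 m³/s × 2.588 g/m³ × 86 400 s/d = 693.2 kg/d.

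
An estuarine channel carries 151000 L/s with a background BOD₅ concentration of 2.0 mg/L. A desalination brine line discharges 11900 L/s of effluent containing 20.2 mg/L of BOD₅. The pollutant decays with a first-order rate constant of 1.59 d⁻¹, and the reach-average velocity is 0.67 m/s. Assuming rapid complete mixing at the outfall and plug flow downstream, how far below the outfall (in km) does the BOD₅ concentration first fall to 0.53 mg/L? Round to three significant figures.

66.9 km

Conservation of mass: C = (151000·2.000 + 11900·20.20) / 162900 = 542400/162900 = 3.330 mg/L.
Set 3.330·exp(−k·t) = 0.53 → t = ln(3.330/0.53)/k = 99860 s = 27.74 h.
Distance = v·t = 0.67·99860 = 66910 m = 66.91 km.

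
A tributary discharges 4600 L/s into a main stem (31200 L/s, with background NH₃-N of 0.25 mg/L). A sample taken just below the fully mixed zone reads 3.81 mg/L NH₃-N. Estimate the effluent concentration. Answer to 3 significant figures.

Mass balance: 31200·0.2500 + 4600·Cₑ = 35800·3.810
→ Cₑ = (35800·3.810 − 31200·0.2500) / 4600 = 27.96 mg/L.

28.0 mg/L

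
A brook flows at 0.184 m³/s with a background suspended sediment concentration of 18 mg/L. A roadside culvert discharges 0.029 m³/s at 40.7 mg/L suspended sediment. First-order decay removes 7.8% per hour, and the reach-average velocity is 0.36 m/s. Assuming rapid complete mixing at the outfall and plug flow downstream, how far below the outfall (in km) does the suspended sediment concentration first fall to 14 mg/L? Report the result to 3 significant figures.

6.54 km

Mass balance: C = (0.1840·18.00 + 0.02900·40.70) / 0.2130 = 4.492/0.2130 = 21.09 mg/L.
7.8%/h lost → k = −ln(1 − 0.078) = 0.08121 h⁻¹.
Set 21.09·exp(−k·t) = 14 → t = ln(21.09/14)/k = 18160 s = 5.046 h.
Distance = v·t = 0.36·18160 = 6539 m = 6.539 km.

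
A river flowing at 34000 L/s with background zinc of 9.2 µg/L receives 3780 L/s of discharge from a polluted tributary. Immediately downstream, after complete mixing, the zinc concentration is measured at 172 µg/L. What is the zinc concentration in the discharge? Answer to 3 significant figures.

1640 µg/L

Mass balance: 34000·9.200 + 3780·Cₑ = 37780·172.0
→ Cₑ = (37780·172.0 − 34000·9.200) / 3780 = 1636 µg/L.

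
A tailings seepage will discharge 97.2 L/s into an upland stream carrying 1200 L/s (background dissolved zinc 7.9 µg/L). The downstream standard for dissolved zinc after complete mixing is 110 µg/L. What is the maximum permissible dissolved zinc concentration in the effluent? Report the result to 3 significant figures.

At the limit, (Qr·Cr + Qe·Cₑ)/(Qr + Qe) = 110:
Cₑ = (1297·110 − 1200·7.900) / 97.20 = 1370 µg/L.

1370 µg/L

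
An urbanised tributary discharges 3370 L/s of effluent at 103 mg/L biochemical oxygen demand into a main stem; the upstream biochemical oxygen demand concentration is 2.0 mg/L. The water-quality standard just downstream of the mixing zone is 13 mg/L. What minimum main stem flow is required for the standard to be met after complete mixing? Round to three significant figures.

27600 L/s

Set C_mix = 13: (Q·2.000 + 3370·103.0) / (Q + 3370) = 13
→ Q = 3370·(103.0 − 13)/(13 − 2.000) = 27570 L/s.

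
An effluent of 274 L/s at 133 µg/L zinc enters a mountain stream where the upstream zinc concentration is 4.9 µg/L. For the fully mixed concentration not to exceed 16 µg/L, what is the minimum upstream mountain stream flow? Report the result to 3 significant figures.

2890 L/s

Set C_mix = 16: (Q·4.900 + 274.0·133.0) / (Q + 274.0) = 16
→ Q = 274.0·(133.0 − 16)/(16 − 4.900) = 2888 L/s.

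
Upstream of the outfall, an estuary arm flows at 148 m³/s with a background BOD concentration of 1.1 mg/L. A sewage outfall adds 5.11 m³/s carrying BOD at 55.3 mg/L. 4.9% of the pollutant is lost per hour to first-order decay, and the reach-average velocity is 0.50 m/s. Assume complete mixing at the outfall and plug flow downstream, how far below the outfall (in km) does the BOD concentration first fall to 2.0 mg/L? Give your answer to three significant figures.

13.4 km

Mixed concentration C = ΣQC/ΣQ = (148.0·1.100 + 5.110·55.30) / 153.1 = 445.4/153.1 = 2.909 mg/L.
4.9%/h lost → k = −ln(1 − 0.049) = 0.05024 h⁻¹.
Set 2.909·exp(−k·t) = 2.0 → t = ln(2.909/2.0)/k = 26840 s = 7.457 h.
Distance = v·t = 0.50·26840 = 13420 m = 13.42 km.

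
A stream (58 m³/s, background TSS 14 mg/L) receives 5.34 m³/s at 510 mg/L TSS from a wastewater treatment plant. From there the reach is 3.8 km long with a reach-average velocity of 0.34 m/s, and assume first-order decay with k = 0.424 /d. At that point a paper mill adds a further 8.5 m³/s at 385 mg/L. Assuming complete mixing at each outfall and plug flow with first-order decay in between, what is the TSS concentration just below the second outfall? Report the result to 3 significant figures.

Flow-weighted average: C = (58.00·14.00 + 5.340·510.0) / 63.34 = 3535/63.34 = 55.82 mg/L; combined flow 63.34 m³/s.
Travel time t = 3.8·1000 / 0.34 = 11180 s = 3.105 h.
Decay over the reach: 55.82·exp(−kt) = 55.82·0.9466 = 52.84 mg/L.
At the second outfall, C = (63.34·52.84 + 8.500·385.0) / (63.34 + 8.500) = 92.14 mg/L.

92.1 mg/L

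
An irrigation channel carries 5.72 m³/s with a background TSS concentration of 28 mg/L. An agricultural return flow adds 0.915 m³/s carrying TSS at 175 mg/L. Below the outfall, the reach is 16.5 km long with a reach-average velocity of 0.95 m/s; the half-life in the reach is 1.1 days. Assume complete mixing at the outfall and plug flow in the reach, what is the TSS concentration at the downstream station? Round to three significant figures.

42.5 mg/L

Flow-weighted average: C = (5.720·28.00 + 0.9150·175.0) / 6.635 = 320.3/6.635 = 48.27 mg/L.
Travel time t = 16.5·1000 / 0.95 = 17370 s = 4.825 h.
Half-life 1.1 d → k = ln 2 / 1.1 = 0.6301 d⁻¹.
Applying C = C₀e^(−kt): 48.27 × 0.8810 = 42.53 mg/L.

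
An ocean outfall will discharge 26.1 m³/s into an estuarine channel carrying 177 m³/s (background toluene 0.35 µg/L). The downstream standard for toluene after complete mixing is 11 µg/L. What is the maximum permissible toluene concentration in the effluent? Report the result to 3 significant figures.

At the limit, (Qr·Cr + Qe·Cₑ)/(Qr + Qe) = 11:
Cₑ = (203.1·11 − 177.0·0.3500) / 26.10 = 83.22 µg/L.

83.2 µg/L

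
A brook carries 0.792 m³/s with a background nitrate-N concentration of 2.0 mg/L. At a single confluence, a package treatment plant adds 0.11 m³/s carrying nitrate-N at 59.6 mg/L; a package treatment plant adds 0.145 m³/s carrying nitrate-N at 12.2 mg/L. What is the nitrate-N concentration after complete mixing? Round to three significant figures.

9.46 mg/L

After mixing, C = (0.7920·2.000 + 0.1100·59.60 + 0.1450·12.20) / 1.047 = 9.909/1.047 = 9.464 mg/L.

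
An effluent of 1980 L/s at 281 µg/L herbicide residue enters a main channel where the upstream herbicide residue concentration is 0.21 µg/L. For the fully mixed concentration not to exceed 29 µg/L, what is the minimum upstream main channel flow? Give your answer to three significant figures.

Set C_mix = 29: (Q·0.2100 + 1980·281.0) / (Q + 1980) = 29
→ Q = 1980·(281.0 − 29)/(29 − 0.2100) = 17330 L/s.

17300 L/s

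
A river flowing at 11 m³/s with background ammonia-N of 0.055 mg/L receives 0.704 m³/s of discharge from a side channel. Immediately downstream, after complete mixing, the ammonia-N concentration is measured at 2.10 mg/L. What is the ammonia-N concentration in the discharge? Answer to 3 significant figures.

34.1 mg/L

Mass balance: 11.00·0.05500 + 0.7040·Cₑ = 11.70·2.100
→ Cₑ = (11.70·2.100 − 11.00·0.05500) / 0.7040 = 34.05 mg/L.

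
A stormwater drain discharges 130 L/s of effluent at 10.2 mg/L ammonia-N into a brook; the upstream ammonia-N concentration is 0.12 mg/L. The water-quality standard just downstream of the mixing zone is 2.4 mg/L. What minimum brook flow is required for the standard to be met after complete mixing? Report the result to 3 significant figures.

Set C_mix = 2.4: (Q·0.1200 + 130.0·10.20) / (Q + 130.0) = 2.4
→ Q = 130.0·(10.20 − 2.4)/(2.4 − 0.1200) = 444.7 L/s.

445 L/s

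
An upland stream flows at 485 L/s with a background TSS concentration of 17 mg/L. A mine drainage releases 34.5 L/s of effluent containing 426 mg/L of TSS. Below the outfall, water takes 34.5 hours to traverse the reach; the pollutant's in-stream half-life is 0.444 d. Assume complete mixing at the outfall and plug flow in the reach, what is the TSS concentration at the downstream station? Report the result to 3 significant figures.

4.68 mg/L

Mass balance: C = (485.0·17.00 + 34.50·426.0) / 519.5 = 22940/519.5 = 44.16 mg/L.
Half-life 0.444 d → k = ln 2 / 0.444 = 1.561 d⁻¹.
First-order decay: C = 44.16·exp(−k·t) = 44.16·0.1060 = 4.682 mg/L.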